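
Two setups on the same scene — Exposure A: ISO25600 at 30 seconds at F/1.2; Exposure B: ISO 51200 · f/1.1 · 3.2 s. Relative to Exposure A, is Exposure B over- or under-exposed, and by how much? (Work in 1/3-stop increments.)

2 stops darker

Aperture: f/1.2 → f/1.1 — 1/3 stop opened up (brighter).
Shutter speed: 30 → 25 → 20 → 15 → 13 → 10 → 8 → 6 → 5 → 4 → 3.2 — 3 1/3 stops faster (darker).
ISO: 25600 → 32000 → 40000 → 51200 — 1 stop raised (brighter).
Net: +1/3 −3 1/3 +1 = −2 stops.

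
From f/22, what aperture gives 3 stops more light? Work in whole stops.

Aperture: f/22 → f/16 → f/11 → f/8 — 3 stops opened up (brighter).

f/8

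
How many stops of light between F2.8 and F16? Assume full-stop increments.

f/2.8 → f/4 → f/5.6 → f/8 → f/11 → f/16 — count the steps: 5 stops.

5 stops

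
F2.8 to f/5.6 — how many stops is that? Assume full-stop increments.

2 stops

f/2.8 → f/4 → f/5.6 — count the steps: 2 stops.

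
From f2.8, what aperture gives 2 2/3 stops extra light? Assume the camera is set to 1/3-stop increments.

Aperture: f/2.8 → f/2.5 → f/2.2 → f/2 → f/1.8 → f/1.6 → f/1.4 → f/1.2 → f/1.1 — 2 2/3 stops opened up (brighter).

f/1.1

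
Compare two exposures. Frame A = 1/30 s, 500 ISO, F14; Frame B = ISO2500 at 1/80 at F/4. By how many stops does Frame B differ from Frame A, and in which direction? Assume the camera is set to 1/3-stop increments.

4 2/3 stops brighter

Aperture: f/14 → f/13 → f/11 → f/10 → f/9 → f/8 → f/7.1 → f/6.3 → f/5.6 → f/5 → f/4.5 → f/4 — 3 2/3 stops wider (brighter).
Shutter speed: 1/30 → 1/40 → 1/50 → 1/60 → 1/80 — 1 1/3 stops shorter (darker).
ISO: 500 → 640 → 800 → 1000 → 1250 → 1600 → 2000 → 2500 — 2 1/3 stops raised (brighter).
Net: +3 2/3 −1 1/3 +2 1/3 = +4 2/3 stops.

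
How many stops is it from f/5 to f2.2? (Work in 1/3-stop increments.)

f/5 → f/4.5 → f/4 → f/3.5 → f/3.2 → f/2.8 → f/2.5 → f/2.2 — count the steps: 7 third-stops = 2 1/3 stops.

2 1/3 stops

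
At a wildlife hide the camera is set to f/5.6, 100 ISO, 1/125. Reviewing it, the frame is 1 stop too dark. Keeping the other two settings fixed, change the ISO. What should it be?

Underexposed by 1 stop → need 1 stop brighter.
ISO: 100 → 200.

ISO 200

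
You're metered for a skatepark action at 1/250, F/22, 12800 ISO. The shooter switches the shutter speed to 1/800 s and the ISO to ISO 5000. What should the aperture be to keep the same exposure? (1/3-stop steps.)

f/8

Shutter speed: 1/250 → 1/320 → 1/400 → 1/500 → 1/640 → 1/800 — 1 2/3 stops shorter (darker).
ISO: 12800 → 10000 → 8000 → 6400 → 5000 — 1 1/3 stops dropped (darker).
Net change so far: 3 stops darker. Offset with the aperture: f/22 → f/20 → f/18 → f/16 → f/14 → f/13 → f/11 → f/10 → f/9 → f/8.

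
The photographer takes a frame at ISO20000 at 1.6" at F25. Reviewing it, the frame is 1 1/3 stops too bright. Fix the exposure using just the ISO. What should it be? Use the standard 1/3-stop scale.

ISO 8000

Overexposed by 1 1/3 stops → need 1 1/3 stops darker.
ISO: 20000 → 16000 → 12800 → 10000 → 8000.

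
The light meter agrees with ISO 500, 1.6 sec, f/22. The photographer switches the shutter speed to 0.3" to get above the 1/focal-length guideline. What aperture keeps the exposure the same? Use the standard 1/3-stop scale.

Shutter speed: 1.6 → 1.3 → 1 → 0.8 → 0.6 → 0.5 → 0.4 → 0.3 — 2 1/3 stops shorter (darker).
Need 2 1/3 stops brighter from the aperture: f/22 → f/20 → f/18 → f/16 → f/14 → f/13 → f/11 → f/10.

f/10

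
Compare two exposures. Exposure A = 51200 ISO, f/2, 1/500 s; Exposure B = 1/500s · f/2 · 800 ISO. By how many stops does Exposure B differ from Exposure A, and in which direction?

6 stops darker

Aperture: unchanged.
Shutter speed: unchanged.
ISO: 51200 → 25600 → 12800 → 6400 → 3200 → 1600 → 800 — 6 stops lower (darker).
Net: −6 = −6 stops.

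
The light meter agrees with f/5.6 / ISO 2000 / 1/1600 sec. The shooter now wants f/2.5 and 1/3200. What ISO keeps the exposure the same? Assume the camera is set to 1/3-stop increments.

Aperture: f/5.6 → f/5 → f/4.5 → f/4 → f/3.5 → f/3.2 → f/2.8 → f/2.5 — 2 1/3 stops wider (brighter).
Shutter speed: 1/1600 → 1/2000 → 1/2500 → 1/3200 — 1 stop shorter (darker).
Net change so far: 1 1/3 stops brighter. Offset with the ISO: 2000 → 1600 → 1250 → 1000 → 800.

ISO 800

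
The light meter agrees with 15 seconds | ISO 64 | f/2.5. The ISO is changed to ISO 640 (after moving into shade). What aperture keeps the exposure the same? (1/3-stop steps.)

f/8

ISO: 64 → 80 → 100 → 125 → 160 → 200 → 250 → 320 → 400 → 500 → 640 — 3 1/3 stops raised (brighter).
Need 3 1/3 stops darker from the aperture: f/2.5 → f/2.8 → f/3.2 → f/3.5 → f/4 → f/4.5 → f/5 → f/5.6 → f/6.3 → f/7.1 → f/8.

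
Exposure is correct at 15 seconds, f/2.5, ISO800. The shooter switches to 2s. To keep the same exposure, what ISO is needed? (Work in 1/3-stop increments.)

Shutter speed: 15 → 13 → 10 → 8 → 6 → 5 → 4 → 3.2 → 2.5 → 2 — 3 stops faster (darker).
Need 3 stops brighter from the ISO: 800 → 1000 → 1250 → 1600 → 2000 → 2500 → 3200 → 4000 → 5000 → 6400.

ISO 6400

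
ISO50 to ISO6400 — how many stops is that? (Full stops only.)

50 → 100 → 200 → 400 → 800 → 1600 → 3200 → 6400 — count the steps: 7 stops.

7 stops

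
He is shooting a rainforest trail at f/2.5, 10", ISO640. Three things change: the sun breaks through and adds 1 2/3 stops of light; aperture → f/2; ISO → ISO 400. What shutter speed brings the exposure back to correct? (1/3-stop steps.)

3.2 s

Scene light: 1 2/3 stops brighter.
Aperture: f/2.5 → f/2.2 → f/2 — 2/3 stop wider (brighter).
ISO: 640 → 500 → 400 — 2/3 stop lower (darker).
Net so far: 1 2/3 stops brighter. Shutter speed: 10 → 8 → 6 → 5 → 4 → 3.2.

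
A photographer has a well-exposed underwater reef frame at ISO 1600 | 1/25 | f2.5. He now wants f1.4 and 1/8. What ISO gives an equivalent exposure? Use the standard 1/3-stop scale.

Aperture: f/2.5 → f/2.2 → f/2 → f/1.8 → f/1.6 → f/1.4 — 1 2/3 stops opened up (brighter).
Shutter speed: 1/25 → 1/20 → 1/15 → 1/13 → 1/10 → 1/8 — 1 2/3 stops longer (brighter).
Net change so far: 3 1/3 stops brighter. Offset with the ISO: 1600 → 1250 → 1000 → 800 → 640 → 500 → 400 → 320 → 250 → 200 → 160.

ISO 160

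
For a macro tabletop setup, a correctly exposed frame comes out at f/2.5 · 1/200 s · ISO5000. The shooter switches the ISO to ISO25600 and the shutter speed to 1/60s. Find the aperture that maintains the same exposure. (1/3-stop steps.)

f/10

ISO: 5000 → 6400 → 8000 → 10000 → 12800 → 16000 → 20000 → 25600 — 2 1/3 stops higher (brighter).
Shutter speed: 1/200 → 1/160 → 1/125 → 1/100 → 1/80 → 1/60 — 1 2/3 stops slower (brighter).
Net change so far: 4 stops brighter. Offset with the aperture: f/2.5 → f/2.8 → f/3.2 → f/3.5 → f/4 → f/4.5 → f/5 → f/5.6 → f/6.3 → f/7.1 → f/8 → f/9 → f/10.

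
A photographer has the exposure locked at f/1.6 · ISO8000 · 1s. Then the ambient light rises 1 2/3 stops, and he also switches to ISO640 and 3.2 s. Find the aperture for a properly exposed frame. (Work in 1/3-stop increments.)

Scene light: 1 2/3 stops brighter.
ISO: 8000 → 6400 → 5000 → 4000 → 3200 → 2500 → 2000 → 1600 → 1250 → 1000 → 800 → 640 — 3 2/3 stops dropped (darker).
Shutter speed: 1 → 1.3 → 1.6 → 2 → 2.5 → 3.2 — 1 2/3 stops slower (brighter).
Net so far: 1/3 stop darker. Aperture: f/1.6 → f/1.4.

f/1.4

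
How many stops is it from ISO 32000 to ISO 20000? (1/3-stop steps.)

32000 → 25600 → 20000 — count the steps: 2 third-stops = 2/3 stop.

2/3 stop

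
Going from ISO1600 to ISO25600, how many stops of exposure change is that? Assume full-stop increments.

1600 → 3200 → 6400 → 12800 → 25600 — count the steps: 4 stops.

4 stops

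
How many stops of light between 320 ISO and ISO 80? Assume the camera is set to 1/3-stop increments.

2 stops

320 → 250 → 200 → 160 → 125 → 100 → 80 — count the steps: 6 third-stops = 2 stops.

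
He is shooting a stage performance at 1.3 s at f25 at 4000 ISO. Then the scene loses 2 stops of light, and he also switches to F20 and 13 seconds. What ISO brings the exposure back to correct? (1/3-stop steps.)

ISO 1000

Scene light: 2 stops darker.
Aperture: f/25 → f/22 → f/20 — 2/3 stop opened up (brighter).
Shutter speed: 1.3 → 1.6 → 2 → 2.5 → 3.2 → 4 → 5 → 6 → 8 → 10 → 13 — 3 1/3 stops slower (brighter).
Net so far: 2 stops brighter. ISO: 4000 → 3200 → 2500 → 2000 → 1600 → 1250 → 1000.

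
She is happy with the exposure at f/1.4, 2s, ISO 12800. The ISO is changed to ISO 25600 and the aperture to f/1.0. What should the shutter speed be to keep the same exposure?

ISO: 12800 → 25600 — 1 stop higher (brighter).
Aperture: f/1.4 → f/1.0 — 1 stop larger aperture (brighter).
Net change so far: 2 stops brighter. Offset with the shutter speed: 2 → 1 → 1/2.

1/2s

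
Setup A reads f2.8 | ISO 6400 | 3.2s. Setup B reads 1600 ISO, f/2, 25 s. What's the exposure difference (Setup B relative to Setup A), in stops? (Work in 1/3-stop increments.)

Aperture: f/2.8 → f/2.5 → f/2.2 → f/2 — 1 stop larger aperture (brighter).
Shutter speed: 3.2 → 4 → 5 → 6 → 8 → 10 → 13 → 15 → 20 → 25 — 3 stops slower (brighter).
ISO: 6400 → 5000 → 4000 → 3200 → 2500 → 2000 → 1600 — 2 stops dropped (darker).
Net: +1 +3 −2 = +2 stops.

2 stops brighter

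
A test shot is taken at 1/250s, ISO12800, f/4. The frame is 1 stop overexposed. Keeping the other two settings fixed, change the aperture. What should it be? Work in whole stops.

Overexposed by 1 stop → need 1 stop darker.
Aperture: f/4 → f/5.6.

f/5.6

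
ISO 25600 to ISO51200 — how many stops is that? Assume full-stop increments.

1 stop

25600 → 51200 — count the steps: 1 stop.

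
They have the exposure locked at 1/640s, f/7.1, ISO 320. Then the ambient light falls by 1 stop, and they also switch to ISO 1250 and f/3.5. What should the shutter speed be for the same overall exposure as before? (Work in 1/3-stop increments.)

1/5000s

Scene light: 1 stop darker.
ISO: 320 → 400 → 500 → 640 → 800 → 1000 → 1250 — 2 stops raised (brighter).
Aperture: f/7.1 → f/6.3 → f/5.6 → f/5 → f/4.5 → f/4 → f/3.5 — 2 stops wider (brighter).
Net so far: 3 stops brighter. Shutter speed: 1/640 → 1/800 → 1/1000 → 1/1250 → 1/1600 → 1/2000 → 1/2500 → 1/3200 → 1/4000 → 1/5000.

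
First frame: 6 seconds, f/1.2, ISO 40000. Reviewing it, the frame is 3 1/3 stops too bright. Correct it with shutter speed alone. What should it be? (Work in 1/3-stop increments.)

Overexposed by 3 1/3 stops → need 3 1/3 stops darker.
Shutter speed: 6 → 5 → 4 → 3.2 → 2.5 → 2 → 1.6 → 1.3 → 1 → 0.8 → 0.6.

0.6 s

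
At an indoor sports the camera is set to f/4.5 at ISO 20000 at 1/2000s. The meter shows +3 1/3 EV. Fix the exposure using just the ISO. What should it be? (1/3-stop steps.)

ISO 2000

Overexposed by 3 1/3 stops → need 3 1/3 stops darker.
ISO: 20000 → 16000 → 12800 → 10000 → 8000 → 6400 → 5000 → 4000 → 3200 → 2500 → 2000.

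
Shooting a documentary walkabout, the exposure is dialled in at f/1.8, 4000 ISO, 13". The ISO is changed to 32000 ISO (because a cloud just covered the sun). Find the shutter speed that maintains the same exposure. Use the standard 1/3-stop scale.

1.6 s

ISO: 4000 → 5000 → 6400 → 8000 → 10000 → 12800 → 16000 → 20000 → 25600 → 32000 — 3 stops higher (brighter).
Need 3 stops darker from the shutter speed: 13 → 10 → 8 → 6 → 5 → 4 → 3.2 → 2.5 → 2 → 1.6.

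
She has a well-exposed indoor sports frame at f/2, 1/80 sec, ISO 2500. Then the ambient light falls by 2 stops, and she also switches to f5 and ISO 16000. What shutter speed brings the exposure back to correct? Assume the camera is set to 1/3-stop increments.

Scene light: 2 stops darker.
Aperture: f/2 → f/2.2 → f/2.5 → f/2.8 → f/3.2 → f/3.5 → f/4 → f/4.5 → f/5 — 2 2/3 stops smaller aperture (darker).
ISO: 2500 → 3200 → 4000 → 5000 → 6400 → 8000 → 10000 → 12800 → 16000 — 2 2/3 stops higher (brighter).
Net so far: 2 stops darker. Shutter speed: 1/80 → 1/60 → 1/50 → 1/40 → 1/30 → 1/25 → 1/20.

1/20s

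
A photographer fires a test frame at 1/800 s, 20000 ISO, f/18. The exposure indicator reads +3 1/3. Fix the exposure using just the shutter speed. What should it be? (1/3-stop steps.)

1/8000s

Overexposed by 3 1/3 stops → need 3 1/3 stops darker.
Shutter speed: 1/800 → 1/1000 → 1/1250 → 1/1600 → 1/2000 → 1/2500 → 1/3200 → 1/4000 → 1/5000 → 1/6400 → 1/8000.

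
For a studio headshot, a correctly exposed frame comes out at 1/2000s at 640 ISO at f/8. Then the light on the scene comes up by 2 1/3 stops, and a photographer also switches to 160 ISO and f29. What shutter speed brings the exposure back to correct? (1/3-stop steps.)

1/200s

Scene light: 2 1/3 stops brighter.
ISO: 640 → 500 → 400 → 320 → 250 → 200 → 160 — 2 stops lower (darker).
Aperture: f/8 → f/9 → f/10 → f/11 → f/13 → f/14 → f/16 → f/18 → f/20 → f/22 → f/25 → f/29 — 3 2/3 stops narrower (darker).
Net so far: 3 1/3 stops darker. Shutter speed: 1/2000 → 1/1600 → 1/1250 → 1/1000 → 1/800 → 1/640 → 1/500 → 1/400 → 1/320 → 1/250 → 1/200.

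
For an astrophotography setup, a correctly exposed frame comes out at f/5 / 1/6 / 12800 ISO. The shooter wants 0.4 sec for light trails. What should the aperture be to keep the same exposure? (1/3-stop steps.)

f/8

Shutter speed: 1/6 → 1/5 → 1/4 → 0.3 → 0.4 — 1 1/3 stops longer (brighter).
Need 1 1/3 stops darker from the aperture: f/5 → f/5.6 → f/6.3 → f/7.1 → f/8.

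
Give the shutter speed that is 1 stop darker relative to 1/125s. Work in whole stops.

Shutter speed: 1/125 → 1/250 — 1 stop shorter (darker).

1/250s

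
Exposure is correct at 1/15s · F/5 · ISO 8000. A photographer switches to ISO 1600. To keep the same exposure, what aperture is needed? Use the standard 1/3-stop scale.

f/2.2

ISO: 8000 → 6400 → 5000 → 4000 → 3200 → 2500 → 2000 → 1600 — 2 1/3 stops dropped (darker).
Need 2 1/3 stops brighter from the aperture: f/5 → f/4.5 → f/4 → f/3.5 → f/3.2 → f/2.8 → f/2.5 → f/2.2.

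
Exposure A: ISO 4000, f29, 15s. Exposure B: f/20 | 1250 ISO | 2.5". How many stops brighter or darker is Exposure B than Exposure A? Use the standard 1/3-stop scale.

Aperture: f/29 → f/25 → f/22 → f/20 — 1 stop larger aperture (brighter).
Shutter speed: 15 → 13 → 10 → 8 → 6 → 5 → 4 → 3.2 → 2.5 — 2 2/3 stops shorter (darker).
ISO: 4000 → 3200 → 2500 → 2000 → 1600 → 1250 — 1 2/3 stops lower (darker).
Net: +1 −2 2/3 −1 2/3 = −3 1/3 stops.

3 1/3 stops darker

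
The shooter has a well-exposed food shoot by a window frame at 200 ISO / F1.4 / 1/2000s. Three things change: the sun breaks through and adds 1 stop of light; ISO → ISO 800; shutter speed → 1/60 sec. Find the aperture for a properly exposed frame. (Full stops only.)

f/22

Scene light: 1 stop brighter.
ISO: 200 → 400 → 800 — 2 stops higher (brighter).
Shutter speed: 1/2000 → 1/1000 → 1/500 → 1/250 → 1/125 → 1/60 — 5 stops longer (brighter).
Net so far: 8 stops brighter. Aperture: f/1.4 → f/2 → f/2.8 → f/4 → f/5.6 → f/8 → f/11 → f/16 → f/22.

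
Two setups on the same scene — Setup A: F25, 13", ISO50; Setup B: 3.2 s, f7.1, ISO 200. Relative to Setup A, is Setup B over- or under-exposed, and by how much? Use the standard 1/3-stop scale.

3 2/3 stops brighter

Aperture: f/25 → f/22 → f/20 → f/18 → f/16 → f/14 → f/13 → f/11 → f/10 → f/9 → f/8 → f/7.1 — 3 2/3 stops wider (brighter).
Shutter speed: 13 → 10 → 8 → 6 → 5 → 4 → 3.2 — 2 stops shorter (darker).
ISO: 50 → 64 → 80 → 100 → 125 → 160 → 200 — 2 stops higher (brighter).
Net: +3 2/3 −2 +2 = +3 2/3 stops.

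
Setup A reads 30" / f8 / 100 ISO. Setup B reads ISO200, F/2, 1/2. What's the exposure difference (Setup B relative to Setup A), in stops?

1 stop darker

Aperture: f/8 → f/5.6 → f/4 → f/2.8 → f/2 — 4 stops larger aperture (brighter).
Shutter speed: 30 → 15 → 8 → 4 → 2 → 1 → 1/2 — 6 stops faster (darker).
ISO: 100 → 200 — 1 stop raised (brighter).
Net: +4 −6 +1 = −1 stop.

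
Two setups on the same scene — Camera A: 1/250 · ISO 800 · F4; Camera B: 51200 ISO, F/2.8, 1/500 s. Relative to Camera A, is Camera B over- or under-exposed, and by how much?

6 stops brighter

Aperture: f/4 → f/2.8 — 1 stop opened up (brighter).
Shutter speed: 1/250 → 1/500 — 1 stop faster (darker).
ISO: 800 → 1600 → 3200 → 6400 → 12800 → 25600 → 51200 — 6 stops raised (brighter).
Net: +1 −1 +6 = +6 stops.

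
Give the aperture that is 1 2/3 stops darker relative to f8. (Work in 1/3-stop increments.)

f/14

Aperture: f/8 → f/9 → f/10 → f/11 → f/13 → f/14 — 1 2/3 stops stopped down (darker).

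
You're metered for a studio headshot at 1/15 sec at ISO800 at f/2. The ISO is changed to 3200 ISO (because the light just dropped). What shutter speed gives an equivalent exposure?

1/60s

ISO: 800 → 1600 → 3200 — 2 stops higher (brighter).
Need 2 stops darker from the shutter speed: 1/15 → 1/30 → 1/60.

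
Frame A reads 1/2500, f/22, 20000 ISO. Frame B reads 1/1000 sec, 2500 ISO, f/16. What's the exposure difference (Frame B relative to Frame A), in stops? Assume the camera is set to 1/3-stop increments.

Aperture: f/22 → f/20 → f/18 → f/16 — 1 stop wider (brighter).
Shutter speed: 1/2500 → 1/2000 → 1/1600 → 1/1250 → 1/1000 — 1 1/3 stops longer (brighter).
ISO: 20000 → 16000 → 12800 → 10000 → 8000 → 6400 → 5000 → 4000 → 3200 → 2500 — 3 stops dropped (darker).
Net: +1 +1 1/3 −3 = −2/3 stops.

2/3 stop darker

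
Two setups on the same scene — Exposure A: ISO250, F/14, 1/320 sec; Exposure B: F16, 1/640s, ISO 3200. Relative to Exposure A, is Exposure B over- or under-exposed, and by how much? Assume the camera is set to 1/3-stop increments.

Aperture: f/14 → f/16 — 1/3 stop stopped down (darker).
Shutter speed: 1/320 → 1/400 → 1/500 → 1/640 — 1 stop faster (darker).
ISO: 250 → 320 → 400 → 500 → 640 → 800 → 1000 → 1250 → 1600 → 2000 → 2500 → 3200 — 3 2/3 stops raised (brighter).
Net: −1/3 −1 +3 2/3 = +2 1/3 stops.

2 1/3 stops brighter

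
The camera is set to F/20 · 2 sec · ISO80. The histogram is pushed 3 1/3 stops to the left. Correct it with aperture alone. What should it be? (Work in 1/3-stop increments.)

Underexposed by 3 1/3 stops → need 3 1/3 stops brighter.
Aperture: f/20 → f/18 → f/16 → f/14 → f/13 → f/11 → f/10 → f/9 → f/8 → f/7.1 → f/6.3.

f/6.3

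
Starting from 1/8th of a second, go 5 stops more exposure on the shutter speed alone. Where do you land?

4 s

Shutter speed: 1/8 → 1/4 → 1/2 → 1 → 2 → 4 — 5 stops slower (brighter).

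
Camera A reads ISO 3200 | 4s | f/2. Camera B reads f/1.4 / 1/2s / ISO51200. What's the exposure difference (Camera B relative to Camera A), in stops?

Aperture: f/2 → f/1.4 — 1 stop opened up (brighter).
Shutter speed: 4 → 2 → 1 → 1/2 — 3 stops faster (darker).
ISO: 3200 → 6400 → 12800 → 25600 → 51200 — 4 stops higher (brighter).
Net: +1 −3 +4 = +2 stops.

2 stops brighter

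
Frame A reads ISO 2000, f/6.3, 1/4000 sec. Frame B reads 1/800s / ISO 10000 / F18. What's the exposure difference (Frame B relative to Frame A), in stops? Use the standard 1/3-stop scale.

1 2/3 stops brighter

Aperture: f/6.3 → f/7.1 → f/8 → f/9 → f/10 → f/11 → f/13 → f/14 → f/16 → f/18 — 3 stops smaller aperture (darker).
Shutter speed: 1/4000 → 1/3200 → 1/2500 → 1/2000 → 1/1600 → 1/1250 → 1/1000 → 1/800 — 2 1/3 stops longer (brighter).
ISO: 2000 → 2500 → 3200 → 4000 → 5000 → 6400 → 8000 → 10000 — 2 1/3 stops higher (brighter).
Net: −3 +2 1/3 +2 1/3 = +1 2/3 stops.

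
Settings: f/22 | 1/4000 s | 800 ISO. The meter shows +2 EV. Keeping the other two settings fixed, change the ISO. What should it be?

ISO 200

Overexposed by 2 stops → need 2 stops darker.
ISO: 800 → 400 → 200.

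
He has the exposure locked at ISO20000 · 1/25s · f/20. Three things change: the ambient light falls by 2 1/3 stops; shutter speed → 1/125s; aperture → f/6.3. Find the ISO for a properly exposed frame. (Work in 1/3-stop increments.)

ISO 51200

Scene light: 2 1/3 stops darker.
Shutter speed: 1/25 → 1/30 → 1/40 → 1/50 → 1/60 → 1/80 → 1/100 → 1/125 — 2 1/3 stops faster (darker).
Aperture: f/20 → f/18 → f/16 → f/14 → f/13 → f/11 → f/10 → f/9 → f/8 → f/7.1 → f/6.3 — 3 1/3 stops opened up (brighter).
Net so far: 1 1/3 stops darker. ISO: 20000 → 25600 → 32000 → 40000 → 51200.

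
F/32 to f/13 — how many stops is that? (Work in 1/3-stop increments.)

2 2/3 stops

f/32 → f/29 → f/25 → f/22 → f/20 → f/18 → f/16 → f/14 → f/13 — count the steps: 8 third-stops = 2 2/3 stops.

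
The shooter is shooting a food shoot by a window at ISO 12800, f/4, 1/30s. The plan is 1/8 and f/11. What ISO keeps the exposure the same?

Shutter speed: 1/30 → 1/15 → 1/8 — 2 stops slower (brighter).
Aperture: f/4 → f/5.6 → f/8 → f/11 — 3 stops stopped down (darker).
Net change so far: 1 stop darker. Offset with the ISO: 12800 → 25600.

ISO 25600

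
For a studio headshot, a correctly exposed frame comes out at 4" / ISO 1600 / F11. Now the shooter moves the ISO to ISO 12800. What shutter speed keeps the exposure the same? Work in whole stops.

ISO: 1600 → 3200 → 6400 → 12800 — 3 stops higher (brighter).
Need 3 stops darker from the shutter speed: 4 → 2 → 1 → 1/2.

1/2s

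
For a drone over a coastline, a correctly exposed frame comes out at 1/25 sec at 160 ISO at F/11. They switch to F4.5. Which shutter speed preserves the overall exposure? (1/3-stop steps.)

Aperture: f/11 → f/10 → f/9 → f/8 → f/7.1 → f/6.3 → f/5.6 → f/5 → f/4.5 — 2 2/3 stops wider (brighter).
Need 2 2/3 stops darker from the shutter speed: 1/25 → 1/30 → 1/40 → 1/50 → 1/60 → 1/80 → 1/100 → 1/125 → 1/160.

1/160s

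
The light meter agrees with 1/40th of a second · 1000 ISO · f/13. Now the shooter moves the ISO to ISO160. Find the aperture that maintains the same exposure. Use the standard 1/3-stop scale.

ISO: 1000 → 800 → 640 → 500 → 400 → 320 → 250 → 200 → 160 — 2 2/3 stops lower (darker).
Need 2 2/3 stops brighter from the aperture: f/13 → f/11 → f/10 → f/9 → f/8 → f/7.1 → f/6.3 → f/5.6 → f/5.

f/5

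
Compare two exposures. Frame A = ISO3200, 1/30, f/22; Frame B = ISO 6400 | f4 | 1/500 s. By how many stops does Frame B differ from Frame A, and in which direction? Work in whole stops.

Aperture: f/22 → f/16 → f/11 → f/8 → f/5.6 → f/4 — 5 stops larger aperture (brighter).
Shutter speed: 1/30 → 1/60 → 1/125 → 1/250 → 1/500 — 4 stops shorter (darker).
ISO: 3200 → 6400 — 1 stop raised (brighter).
Net: +5 −4 +1 = +2 stops.

2 stops brighter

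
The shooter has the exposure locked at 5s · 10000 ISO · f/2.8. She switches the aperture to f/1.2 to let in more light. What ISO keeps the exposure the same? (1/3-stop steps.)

ISO 2000

Aperture: f/2.8 → f/2.5 → f/2.2 → f/2 → f/1.8 → f/1.6 → f/1.4 → f/1.2 — 2 1/3 stops opened up (brighter).
Need 2 1/3 stops darker from the ISO: 10000 → 8000 → 6400 → 5000 → 4000 → 3200 → 2500 → 2000.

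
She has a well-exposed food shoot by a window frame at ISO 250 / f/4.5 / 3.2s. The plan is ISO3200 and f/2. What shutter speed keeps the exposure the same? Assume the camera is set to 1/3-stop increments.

ISO: 250 → 320 → 400 → 500 → 640 → 800 → 1000 → 1250 → 1600 → 2000 → 2500 → 3200 — 3 2/3 stops higher (brighter).
Aperture: f/4.5 → f/4 → f/3.5 → f/3.2 → f/2.8 → f/2.5 → f/2.2 → f/2 — 2 1/3 stops opened up (brighter).
Net change so far: 6 stops brighter. Offset with the shutter speed: 3.2 → 2.5 → 2 → 1.6 → 1.3 → 1 → 0.8 → 0.6 → 0.5 → 0.4 → 0.3 → 1/4 → 1/5 → 1/6 → 1/8 → 1/10 → 1/13 → 1/15 → 1/20.

1/20s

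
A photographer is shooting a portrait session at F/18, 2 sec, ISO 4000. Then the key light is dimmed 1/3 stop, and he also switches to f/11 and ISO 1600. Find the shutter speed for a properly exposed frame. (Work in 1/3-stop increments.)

2.5 s

Scene light: 1/3 stop darker.
Aperture: f/18 → f/16 → f/14 → f/13 → f/11 — 1 1/3 stops opened up (brighter).
ISO: 4000 → 3200 → 2500 → 2000 → 1600 — 1 1/3 stops dropped (darker).
Net so far: 1/3 stop darker. Shutter speed: 2 → 2.5.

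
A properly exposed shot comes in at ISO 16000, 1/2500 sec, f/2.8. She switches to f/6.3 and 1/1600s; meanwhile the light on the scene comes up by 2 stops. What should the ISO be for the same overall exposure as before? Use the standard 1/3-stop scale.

Scene light: 2 stops brighter.
Aperture: f/2.8 → f/3.2 → f/3.5 → f/4 → f/4.5 → f/5 → f/5.6 → f/6.3 — 2 1/3 stops narrower (darker).
Shutter speed: 1/2500 → 1/2000 → 1/1600 — 2/3 stop longer (brighter).
Net so far: 1/3 stop brighter. ISO: 16000 → 12800.

ISO 12800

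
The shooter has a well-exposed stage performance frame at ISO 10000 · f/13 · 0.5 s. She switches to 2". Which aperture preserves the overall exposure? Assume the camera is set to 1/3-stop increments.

f/25

Shutter speed: 0.5 → 0.6 → 0.8 → 1 → 1.3 → 1.6 → 2 — 2 stops slower (brighter).
Need 2 stops darker from the aperture: f/13 → f/14 → f/16 → f/18 → f/20 → f/22 → f/25.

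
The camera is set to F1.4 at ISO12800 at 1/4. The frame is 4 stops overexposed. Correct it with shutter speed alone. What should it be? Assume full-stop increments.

1/60s

Overexposed by 4 stops → need 4 stops darker.
Shutter speed: 1/4 → 1/8 → 1/15 → 1/30 → 1/60.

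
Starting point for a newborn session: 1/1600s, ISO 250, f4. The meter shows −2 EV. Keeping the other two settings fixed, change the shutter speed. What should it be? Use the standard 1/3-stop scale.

1/400s

Underexposed by 2 stops → need 2 stops brighter.
Shutter speed: 1/1600 → 1/1250 → 1/1000 → 1/800 → 1/640 → 1/500 → 1/400.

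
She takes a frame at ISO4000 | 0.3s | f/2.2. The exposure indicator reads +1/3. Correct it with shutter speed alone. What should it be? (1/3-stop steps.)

1/4s

Overexposed by 1/3 stop → need 1/3 stop darker.
Shutter speed: 0.3 → 1/4.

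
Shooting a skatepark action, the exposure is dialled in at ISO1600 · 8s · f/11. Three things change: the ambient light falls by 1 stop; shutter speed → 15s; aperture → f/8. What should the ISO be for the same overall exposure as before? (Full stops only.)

Scene light: 1 stop darker.
Shutter speed: 8 → 15 — 1 stop slower (brighter).
Aperture: f/11 → f/8 — 1 stop larger aperture (brighter).
Net so far: 1 stop brighter. ISO: 1600 → 800.

ISO 800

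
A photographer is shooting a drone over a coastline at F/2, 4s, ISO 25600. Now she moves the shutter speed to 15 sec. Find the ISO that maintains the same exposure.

ISO 6400

Shutter speed: 4 → 8 → 15 — 2 stops slower (brighter).
Need 2 stops darker from the ISO: 25600 → 12800 → 6400.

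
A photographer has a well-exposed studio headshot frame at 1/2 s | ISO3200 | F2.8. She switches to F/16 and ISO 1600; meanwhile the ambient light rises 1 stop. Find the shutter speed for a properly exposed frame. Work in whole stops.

Scene light: 1 stop brighter.
Aperture: f/2.8 → f/4 → f/5.6 → f/8 → f/11 → f/16 — 5 stops stopped down (darker).
ISO: 3200 → 1600 — 1 stop lower (darker).
Net so far: 5 stops darker. Shutter speed: 1/2 → 1 → 2 → 4 → 8 → 15.

15 s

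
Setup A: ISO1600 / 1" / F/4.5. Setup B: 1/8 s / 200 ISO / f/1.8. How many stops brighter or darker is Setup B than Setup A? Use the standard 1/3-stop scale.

Aperture: f/4.5 → f/4 → f/3.5 → f/3.2 → f/2.8 → f/2.5 → f/2.2 → f/2 → f/1.8 — 2 2/3 stops larger aperture (brighter).
Shutter speed: 1 → 0.8 → 0.6 → 0.5 → 0.4 → 0.3 → 1/4 → 1/5 → 1/6 → 1/8 — 3 stops faster (darker).
ISO: 1600 → 1250 → 1000 → 800 → 640 → 500 → 400 → 320 → 250 → 200 — 3 stops lower (darker).
Net: +2 2/3 −3 −3 = −3 1/3 stops.

3 1/3 stops darker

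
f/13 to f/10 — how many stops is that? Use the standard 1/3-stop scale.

2/3 stop

f/13 → f/11 → f/10 — count the steps: 2 third-stops = 2/3 stop.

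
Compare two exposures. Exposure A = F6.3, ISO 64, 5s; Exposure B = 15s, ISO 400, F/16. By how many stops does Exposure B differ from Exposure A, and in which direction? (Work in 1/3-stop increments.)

Aperture: f/6.3 → f/7.1 → f/8 → f/9 → f/10 → f/11 → f/13 → f/14 → f/16 — 2 2/3 stops stopped down (darker).
Shutter speed: 5 → 6 → 8 → 10 → 13 → 15 — 1 2/3 stops longer (brighter).
ISO: 64 → 80 → 100 → 125 → 160 → 200 → 250 → 320 → 400 — 2 2/3 stops raised (brighter).
Net: −2 2/3 +1 2/3 +2 2/3 = +1 2/3 stops.

1 2/3 stops brighter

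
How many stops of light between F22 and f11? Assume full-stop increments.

f/22 → f/16 → f/11 — count the steps: 2 stops.

2 stops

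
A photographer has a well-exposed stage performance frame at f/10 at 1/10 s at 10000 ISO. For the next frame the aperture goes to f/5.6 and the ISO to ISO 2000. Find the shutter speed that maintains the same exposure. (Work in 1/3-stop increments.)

1/6s

Aperture: f/10 → f/9 → f/8 → f/7.1 → f/6.3 → f/5.6 — 1 2/3 stops wider (brighter).
ISO: 10000 → 8000 → 6400 → 5000 → 4000 → 3200 → 2500 → 2000 — 2 1/3 stops dropped (darker).
Net change so far: 2/3 stop darker. Offset with the shutter speed: 1/10 → 1/8 → 1/6.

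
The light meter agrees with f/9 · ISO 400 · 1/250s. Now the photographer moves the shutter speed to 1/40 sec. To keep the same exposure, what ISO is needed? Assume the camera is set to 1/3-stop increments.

Shutter speed: 1/250 → 1/200 → 1/160 → 1/125 → 1/100 → 1/80 → 1/60 → 1/50 → 1/40 — 2 2/3 stops slower (brighter).
Need 2 2/3 stops darker from the ISO: 400 → 320 → 250 → 200 → 160 → 125 → 100 → 80 → 64.

ISO 64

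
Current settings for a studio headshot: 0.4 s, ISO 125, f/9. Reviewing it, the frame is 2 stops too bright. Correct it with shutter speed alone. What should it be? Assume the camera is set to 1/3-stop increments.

1/10s

Overexposed by 2 stops → need 2 stops darker.
Shutter speed: 0.4 → 0.3 → 1/4 → 1/5 → 1/6 → 1/8 → 1/10.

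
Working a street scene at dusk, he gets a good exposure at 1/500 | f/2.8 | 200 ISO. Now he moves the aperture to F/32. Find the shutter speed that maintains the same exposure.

Aperture: f/2.8 → f/4 → f/5.6 → f/8 → f/11 → f/16 → f/22 → f/32 — 7 stops narrower (darker).
Need 7 stops brighter from the shutter speed: 1/500 → 1/250 → 1/125 → 1/60 → 1/30 → 1/15 → 1/8 → 1/4.

1/4s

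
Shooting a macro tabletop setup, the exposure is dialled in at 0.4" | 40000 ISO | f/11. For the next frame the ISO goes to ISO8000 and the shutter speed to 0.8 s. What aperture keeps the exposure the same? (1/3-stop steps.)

ISO: 40000 → 32000 → 25600 → 20000 → 16000 → 12800 → 10000 → 8000 — 2 1/3 stops lower (darker).
Shutter speed: 0.4 → 0.5 → 0.6 → 0.8 — 1 stop slower (brighter).
Net change so far: 1 1/3 stops darker. Offset with the aperture: f/11 → f/10 → f/9 → f/8 → f/7.1.

f/7.1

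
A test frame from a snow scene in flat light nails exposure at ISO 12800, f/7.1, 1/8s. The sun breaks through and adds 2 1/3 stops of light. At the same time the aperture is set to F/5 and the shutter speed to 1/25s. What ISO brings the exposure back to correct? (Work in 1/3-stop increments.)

ISO 4000

Scene light: 2 1/3 stops brighter.
Aperture: f/7.1 → f/6.3 → f/5.6 → f/5 — 1 stop opened up (brighter).
Shutter speed: 1/8 → 1/10 → 1/13 → 1/15 → 1/20 → 1/25 — 1 2/3 stops shorter (darker).
Net so far: 1 2/3 stops brighter. ISO: 12800 → 10000 → 8000 → 6400 → 5000 → 4000.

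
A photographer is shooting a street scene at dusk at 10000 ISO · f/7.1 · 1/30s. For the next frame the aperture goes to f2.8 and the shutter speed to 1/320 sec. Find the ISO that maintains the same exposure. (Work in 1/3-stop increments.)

ISO 16000

Aperture: f/7.1 → f/6.3 → f/5.6 → f/5 → f/4.5 → f/4 → f/3.5 → f/3.2 → f/2.8 — 2 2/3 stops wider (brighter).
Shutter speed: 1/30 → 1/40 → 1/50 → 1/60 → 1/80 → 1/100 → 1/125 → 1/160 → 1/200 → 1/250 → 1/320 — 3 1/3 stops shorter (darker).
Net change so far: 2/3 stop darker. Offset with the ISO: 10000 → 12800 → 16000.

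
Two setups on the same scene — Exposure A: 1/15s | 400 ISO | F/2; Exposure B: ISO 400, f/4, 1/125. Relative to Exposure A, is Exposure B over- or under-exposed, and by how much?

5 stops darker

Aperture: f/2 → f/2.8 → f/4 — 2 stops stopped down (darker).
Shutter speed: 1/15 → 1/30 → 1/60 → 1/125 — 3 stops faster (darker).
ISO: unchanged.
Net: −2 −3 = −5 stops.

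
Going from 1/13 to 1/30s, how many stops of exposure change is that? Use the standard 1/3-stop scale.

1/13 → 1/15 → 1/20 → 1/25 → 1/30 — count the steps: 4 third-stops = 1 1/3 stops.

1 1/3 stops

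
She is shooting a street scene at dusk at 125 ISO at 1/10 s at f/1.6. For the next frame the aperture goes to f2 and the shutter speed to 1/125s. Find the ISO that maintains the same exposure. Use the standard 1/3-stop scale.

ISO 2500

Aperture: f/1.6 → f/1.8 → f/2 — 2/3 stop smaller aperture (darker).
Shutter speed: 1/10 → 1/13 → 1/15 → 1/20 → 1/25 → 1/30 → 1/40 → 1/50 → 1/60 → 1/80 → 1/100 → 1/125 — 3 2/3 stops shorter (darker).
Net change so far: 4 1/3 stops darker. Offset with the ISO: 125 → 160 → 200 → 250 → 320 → 400 → 500 → 640 → 800 → 1000 → 1250 → 1600 → 2000 → 2500.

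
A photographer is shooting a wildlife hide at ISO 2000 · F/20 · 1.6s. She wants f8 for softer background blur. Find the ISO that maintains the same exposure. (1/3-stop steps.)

ISO 320

Aperture: f/20 → f/18 → f/16 → f/14 → f/13 → f/11 → f/10 → f/9 → f/8 — 2 2/3 stops wider (brighter).
Need 2 2/3 stops darker from the ISO: 2000 → 1600 → 1250 → 1000 → 800 → 640 → 500 → 400 → 320.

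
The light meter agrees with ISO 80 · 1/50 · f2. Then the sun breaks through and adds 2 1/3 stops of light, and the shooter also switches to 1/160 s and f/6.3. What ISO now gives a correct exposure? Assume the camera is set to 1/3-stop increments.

ISO 500

Scene light: 2 1/3 stops brighter.
Shutter speed: 1/50 → 1/60 → 1/80 → 1/100 → 1/125 → 1/160 — 1 2/3 stops shorter (darker).
Aperture: f/2 → f/2.2 → f/2.5 → f/2.8 → f/3.2 → f/3.5 → f/4 → f/4.5 → f/5 → f/5.6 → f/6.3 — 3 1/3 stops narrower (darker).
Net so far: 2 2/3 stops darker. ISO: 80 → 100 → 125 → 160 → 200 → 250 → 320 → 400 → 500.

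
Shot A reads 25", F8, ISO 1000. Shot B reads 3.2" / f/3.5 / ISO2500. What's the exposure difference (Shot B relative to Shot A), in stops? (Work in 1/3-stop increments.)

Aperture: f/8 → f/7.1 → f/6.3 → f/5.6 → f/5 → f/4.5 → f/4 → f/3.5 — 2 1/3 stops wider (brighter).
Shutter speed: 25 → 20 → 15 → 13 → 10 → 8 → 6 → 5 → 4 → 3.2 — 3 stops faster (darker).
ISO: 1000 → 1250 → 1600 → 2000 → 2500 — 1 1/3 stops raised (brighter).
Net: +2 1/3 −3 +1 1/3 = +2/3 stops.

2/3 stop brighter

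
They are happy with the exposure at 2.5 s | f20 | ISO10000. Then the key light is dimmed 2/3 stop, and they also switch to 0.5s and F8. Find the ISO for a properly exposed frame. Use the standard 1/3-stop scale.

Scene light: 2/3 stop darker.
Shutter speed: 2.5 → 2 → 1.6 → 1.3 → 1 → 0.8 → 0.6 → 0.5 — 2 1/3 stops faster (darker).
Aperture: f/20 → f/18 → f/16 → f/14 → f/13 → f/11 → f/10 → f/9 → f/8 — 2 2/3 stops larger aperture (brighter).
Net so far: 1/3 stop darker. ISO: 10000 → 12800.

ISO 12800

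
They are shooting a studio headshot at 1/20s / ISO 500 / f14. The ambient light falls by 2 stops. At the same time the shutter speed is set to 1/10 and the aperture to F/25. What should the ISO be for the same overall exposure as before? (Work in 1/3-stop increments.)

Scene light: 2 stops darker.
Shutter speed: 1/20 → 1/15 → 1/13 → 1/10 — 1 stop slower (brighter).
Aperture: f/14 → f/16 → f/18 → f/20 → f/22 → f/25 — 1 2/3 stops stopped down (darker).
Net so far: 2 2/3 stops darker. ISO: 500 → 640 → 800 → 1000 → 1250 → 1600 → 2000 → 2500 → 3200.

ISO 3200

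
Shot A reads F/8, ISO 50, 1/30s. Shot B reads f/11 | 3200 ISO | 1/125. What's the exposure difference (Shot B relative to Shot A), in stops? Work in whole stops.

Aperture: f/8 → f/11 — 1 stop smaller aperture (darker).
Shutter speed: 1/30 → 1/60 → 1/125 — 2 stops faster (darker).
ISO: 50 → 100 → 200 → 400 → 800 → 1600 → 3200 — 6 stops higher (brighter).
Net: −1 −2 +6 = +3 stops.

3 stops brighter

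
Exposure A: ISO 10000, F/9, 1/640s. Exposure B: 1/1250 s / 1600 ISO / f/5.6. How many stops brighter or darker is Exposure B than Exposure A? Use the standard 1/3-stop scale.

Aperture: f/9 → f/8 → f/7.1 → f/6.3 → f/5.6 — 1 1/3 stops wider (brighter).
Shutter speed: 1/640 → 1/800 → 1/1000 → 1/1250 — 1 stop faster (darker).
ISO: 10000 → 8000 → 6400 → 5000 → 4000 → 3200 → 2500 → 2000 → 1600 — 2 2/3 stops lower (darker).
Net: +1 1/3 −1 −2 2/3 = −2 1/3 stops.

2 1/3 stops darker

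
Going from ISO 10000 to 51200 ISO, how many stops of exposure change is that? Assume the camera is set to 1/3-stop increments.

10000 → 12800 → 16000 → 20000 → 25600 → 32000 → 40000 → 51200 — count the steps: 7 third-stops = 2 1/3 stops.

2 1/3 stops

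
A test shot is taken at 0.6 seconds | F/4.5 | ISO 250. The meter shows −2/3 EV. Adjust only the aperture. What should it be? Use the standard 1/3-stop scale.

Underexposed by 2/3 stop → need 2/3 stop brighter.
Aperture: f/4.5 → f/4 → f/3.5.

f/3.5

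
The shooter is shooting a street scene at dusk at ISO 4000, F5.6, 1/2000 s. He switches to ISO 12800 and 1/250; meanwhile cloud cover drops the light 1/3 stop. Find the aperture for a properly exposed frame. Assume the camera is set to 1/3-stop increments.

Scene light: 1/3 stop darker.
ISO: 4000 → 5000 → 6400 → 8000 → 10000 → 12800 — 1 2/3 stops raised (brighter).
Shutter speed: 1/2000 → 1/1600 → 1/1250 → 1/1000 → 1/800 → 1/640 → 1/500 → 1/400 → 1/320 → 1/250 — 3 stops longer (brighter).
Net so far: 4 1/3 stops brighter. Aperture: f/5.6 → f/6.3 → f/7.1 → f/8 → f/9 → f/10 → f/11 → f/13 → f/14 → f/16 → f/18 → f/20 → f/22 → f/25.

f/25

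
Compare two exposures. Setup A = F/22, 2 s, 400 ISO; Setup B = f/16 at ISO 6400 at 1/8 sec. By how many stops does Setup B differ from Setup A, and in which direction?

1 stop brighter

Aperture: f/22 → f/16 — 1 stop larger aperture (brighter).
Shutter speed: 2 → 1 → 1/2 → 1/4 → 1/8 — 4 stops shorter (darker).
ISO: 400 → 800 → 1600 → 3200 → 6400 — 4 stops higher (brighter).
Net: +1 −4 +4 = +1 stop.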